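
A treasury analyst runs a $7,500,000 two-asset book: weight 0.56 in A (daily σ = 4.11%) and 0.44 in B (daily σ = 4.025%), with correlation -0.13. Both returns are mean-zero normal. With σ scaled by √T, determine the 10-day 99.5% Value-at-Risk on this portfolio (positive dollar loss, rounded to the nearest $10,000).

$1,660,000

σ_p = √(0.56²·4.11² + 0.44²·4.025² + 2·-0.13·0.56·0.44·4.11·4.025) = 2.716%.
σ_{10d} = 2.716% × √10 = 8.589%.
z(99.5%) = 2.576.
VaR = 2.576 × 8.589% = 22.125%; on $7,500,000 that is $1,659,375.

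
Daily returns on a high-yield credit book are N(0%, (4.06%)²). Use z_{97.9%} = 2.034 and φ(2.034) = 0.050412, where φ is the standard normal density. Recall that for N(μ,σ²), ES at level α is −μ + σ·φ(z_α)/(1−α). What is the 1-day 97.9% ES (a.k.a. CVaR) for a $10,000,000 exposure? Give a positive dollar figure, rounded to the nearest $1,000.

Tail multiplier: φ(z)/(1−α) = 0.050412 / 0.021 = 2.401.
ES = 4.06% × 2.401 = 9.748%.
On $10,000,000: 0.09748 × $10,000,000 = $974,800.

$975,000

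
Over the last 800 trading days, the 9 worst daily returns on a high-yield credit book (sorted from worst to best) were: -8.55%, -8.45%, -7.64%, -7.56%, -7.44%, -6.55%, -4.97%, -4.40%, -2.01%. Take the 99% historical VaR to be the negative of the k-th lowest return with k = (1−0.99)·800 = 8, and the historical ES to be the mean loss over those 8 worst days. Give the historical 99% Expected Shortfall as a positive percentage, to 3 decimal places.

6.945%

The 8 worst returns sum to -55.56%.
ES = −(-55.56%) / 8 = 6.945%.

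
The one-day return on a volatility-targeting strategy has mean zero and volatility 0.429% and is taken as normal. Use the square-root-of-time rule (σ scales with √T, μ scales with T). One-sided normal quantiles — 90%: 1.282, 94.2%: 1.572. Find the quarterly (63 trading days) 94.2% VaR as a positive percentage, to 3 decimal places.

σ_{63d} = 0.429% × √63 = 3.405%.
VaR = 1.572 × 3.405% = 5.353%.

5.353%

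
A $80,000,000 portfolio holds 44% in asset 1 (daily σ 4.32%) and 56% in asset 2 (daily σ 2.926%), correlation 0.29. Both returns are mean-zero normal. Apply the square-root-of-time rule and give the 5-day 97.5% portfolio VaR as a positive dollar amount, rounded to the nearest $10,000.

σ_p = √(0.44²·4.32² + 0.56²·2.926² + 2·0.29·0.44·0.56·4.32·2.926) = 2.847%.
σ_{5d} = 2.847% × √5 = 6.366%.
z(97.5%) = 1.960.
VaR = 1.960 × 6.366% = 12.477%; on $80,000,000 that is $9,981,600.

$9,980,000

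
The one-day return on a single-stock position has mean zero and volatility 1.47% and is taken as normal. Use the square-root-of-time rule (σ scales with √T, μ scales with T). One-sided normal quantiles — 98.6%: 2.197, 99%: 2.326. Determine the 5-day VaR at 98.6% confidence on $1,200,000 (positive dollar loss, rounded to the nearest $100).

σ_{5d} = 1.47% × √5 = 3.287%.
VaR = 2.197 × 3.287% = 7.222%.
On $1,200,000: 0.07222 × $1,200,000 = $86,664.

$86,700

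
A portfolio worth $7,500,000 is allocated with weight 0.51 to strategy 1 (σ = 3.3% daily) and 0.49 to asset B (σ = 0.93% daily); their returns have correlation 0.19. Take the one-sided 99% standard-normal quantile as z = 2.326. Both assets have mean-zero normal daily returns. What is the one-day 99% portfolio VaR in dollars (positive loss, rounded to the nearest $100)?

$318,400

σ_p² = 0.51²·3.3² + 0.49²·0.93² + 2·0.19·0.51·0.49·3.3·0.93 = 3.3316 (%²).
σ_p = √3.3316 = 1.825%.
VaR = 2.326 × 1.825% = 4.245%; on $7,500,000 that is $318,375.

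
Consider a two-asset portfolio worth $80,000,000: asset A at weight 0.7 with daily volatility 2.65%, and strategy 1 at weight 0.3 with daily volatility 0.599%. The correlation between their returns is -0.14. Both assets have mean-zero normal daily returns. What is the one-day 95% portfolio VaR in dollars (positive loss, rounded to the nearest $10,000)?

σ_p² = 0.7²·2.65² + 0.3²·0.599² + 2·-0.14·0.7·0.3·2.65·0.599 = 3.3800 (%²).
σ_p = √3.3800 = 1.838%.
At 95%, z = 1.645.
VaR = 1.645 × 1.838% = 3.024%; on $80,000,000 that is $2,419,200.

$2,420,000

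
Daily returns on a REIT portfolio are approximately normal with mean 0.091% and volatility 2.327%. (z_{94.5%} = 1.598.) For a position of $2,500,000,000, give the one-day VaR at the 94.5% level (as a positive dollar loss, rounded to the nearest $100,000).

VaR = −μ + z·σ = −(0.091%) + 1.598 × 2.327% = 3.628%.
On $2,500,000,000: 0.03628 × $2,500,000,000 = $90,700,000.

$90,700,000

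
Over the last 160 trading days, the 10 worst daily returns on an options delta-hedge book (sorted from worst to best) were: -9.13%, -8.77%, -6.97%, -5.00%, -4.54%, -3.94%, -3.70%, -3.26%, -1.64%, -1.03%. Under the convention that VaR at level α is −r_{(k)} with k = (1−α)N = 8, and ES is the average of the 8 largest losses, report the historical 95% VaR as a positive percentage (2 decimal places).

3.26%

k = 8; the 8th lowest return is -3.26%, so VaR = 3.26%.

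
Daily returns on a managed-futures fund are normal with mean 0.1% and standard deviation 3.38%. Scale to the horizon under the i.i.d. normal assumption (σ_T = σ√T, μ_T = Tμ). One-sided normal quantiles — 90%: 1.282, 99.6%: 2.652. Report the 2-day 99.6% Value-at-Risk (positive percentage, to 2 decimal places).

12.48%

σ_{2d} = 3.38% × √2 = 4.780%; μ_{2d} = 2 × 0.1% = 0.200%.
VaR = −(0.200%) + 2.652 × 4.780% = 12.477%.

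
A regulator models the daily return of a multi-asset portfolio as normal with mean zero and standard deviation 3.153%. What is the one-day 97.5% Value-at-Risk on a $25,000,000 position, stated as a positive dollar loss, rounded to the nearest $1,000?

$1,545,000

At 97.5% one-sided, z = 1.960.
VaR = z·σ = 1.960 × 3.153% = 6.180%.
On $25,000,000: 0.06180 × $25,000,000 = $1,545,000.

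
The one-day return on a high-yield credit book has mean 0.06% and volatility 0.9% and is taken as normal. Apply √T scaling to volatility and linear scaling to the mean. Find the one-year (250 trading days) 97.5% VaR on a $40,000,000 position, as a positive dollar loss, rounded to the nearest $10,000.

At 97.5%, z = 1.960.
σ_{250d} = 0.9% × √250 = 14.230%; μ_{250d} = 250 × 0.06% = 15.000%.
VaR = −(15.000%) + 1.960 × 14.230% = 12.891%.
On $40,000,000: 0.12891 × $40,000,000 = $5,156,400.

$5,160,000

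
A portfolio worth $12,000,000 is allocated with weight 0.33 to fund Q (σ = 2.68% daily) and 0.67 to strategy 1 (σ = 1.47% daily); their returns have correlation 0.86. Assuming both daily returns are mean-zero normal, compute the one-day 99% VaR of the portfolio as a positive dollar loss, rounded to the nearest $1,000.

$503,000

σ_p² = 0.33²·2.68² + 0.67²·1.47² + 2·0.86·0.33·0.67·2.68·1.47 = 3.2504 (%²).
σ_p = √3.2504 = 1.803%.
At 99%, z = 2.326.
VaR = 2.326 × 1.803% = 4.194%; on $12,000,000 that is $503,280.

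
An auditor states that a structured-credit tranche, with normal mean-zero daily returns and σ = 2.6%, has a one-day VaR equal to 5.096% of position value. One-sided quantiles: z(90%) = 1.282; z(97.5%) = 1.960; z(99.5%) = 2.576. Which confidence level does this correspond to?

Implied z = VaR/σ = 5.096 / 2.6 = 1.960.
This matches z(97.5%) = 1.960.

97.5%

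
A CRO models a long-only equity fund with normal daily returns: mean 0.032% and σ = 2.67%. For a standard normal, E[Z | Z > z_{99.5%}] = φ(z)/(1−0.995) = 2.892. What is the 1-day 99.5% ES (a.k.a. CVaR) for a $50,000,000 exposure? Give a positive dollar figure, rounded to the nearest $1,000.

ES = −(0.032%) + 2.67% × 2.892 = 7.690%.
On $50,000,000: 0.07690 × $50,000,000 = $3,845,000.

$3,845,000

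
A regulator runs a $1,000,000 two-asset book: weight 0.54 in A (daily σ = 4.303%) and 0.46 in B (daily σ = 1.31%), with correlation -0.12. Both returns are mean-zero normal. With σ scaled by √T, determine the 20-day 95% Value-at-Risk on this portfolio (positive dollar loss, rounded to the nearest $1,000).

σ_p = √(0.54²·4.303² + 0.46²·1.31² + 2·-0.12·0.54·0.46·4.303·1.31) = 2.329%.
σ_{20d} = 2.329% × √20 = 10.416%.
z(95%) = 1.645.
VaR = 1.645 × 10.416% = 17.134%; on $1,000,000 that is $171,340.

$171,000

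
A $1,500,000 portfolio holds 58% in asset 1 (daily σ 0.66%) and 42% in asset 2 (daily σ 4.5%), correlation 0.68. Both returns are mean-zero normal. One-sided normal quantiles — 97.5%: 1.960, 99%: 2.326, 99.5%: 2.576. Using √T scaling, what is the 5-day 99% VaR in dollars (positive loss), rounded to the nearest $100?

$169,200

σ_p = √(0.58²·0.66² + 0.42²·4.5² + 2·0.68·0.58·0.42·0.66·4.5) = 2.169%.
σ_{5d} = 2.169% × √5 = 4.850%.
VaR = 2.326 × 4.850% = 11.281%; on $1,500,000 that is $169,215.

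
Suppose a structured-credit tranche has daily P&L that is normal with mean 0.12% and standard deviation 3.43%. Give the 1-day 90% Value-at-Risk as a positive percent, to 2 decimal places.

At 90% one-sided, z = 1.282.
VaR = −μ + z·σ = −(0.12%) + 1.282 × 3.43% = 4.277%.

4.28%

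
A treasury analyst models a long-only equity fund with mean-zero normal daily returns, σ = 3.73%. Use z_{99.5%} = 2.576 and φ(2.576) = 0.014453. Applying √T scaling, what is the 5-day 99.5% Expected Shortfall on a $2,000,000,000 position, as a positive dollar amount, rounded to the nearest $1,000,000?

σ_{5d} = 3.73% × √5 = 8.341%.
ES multiplier = φ(z)/(1−α) = 0.014453/0.005 = 2.891.
ES = 8.341% × 2.891 = 24.114%; on $2,000,000,000: $482,280,000.

$482,000,000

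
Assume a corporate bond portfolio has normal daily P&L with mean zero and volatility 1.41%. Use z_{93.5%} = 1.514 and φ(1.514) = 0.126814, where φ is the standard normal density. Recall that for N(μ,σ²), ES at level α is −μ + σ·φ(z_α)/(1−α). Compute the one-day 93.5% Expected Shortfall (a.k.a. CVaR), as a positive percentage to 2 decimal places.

Tail multiplier: φ(z)/(1−α) = 0.126814 / 0.065 = 1.951.
ES = 1.41% × 1.951 = 2.751%.

2.75%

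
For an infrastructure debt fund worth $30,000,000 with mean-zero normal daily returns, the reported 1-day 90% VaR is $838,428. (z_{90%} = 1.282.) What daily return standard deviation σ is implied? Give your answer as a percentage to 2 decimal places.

VaR as a fraction: $838,428 / $30,000,000 = 2.795%.
σ = VaR / z = 2.795% / 1.282 = 2.180%.

2.18%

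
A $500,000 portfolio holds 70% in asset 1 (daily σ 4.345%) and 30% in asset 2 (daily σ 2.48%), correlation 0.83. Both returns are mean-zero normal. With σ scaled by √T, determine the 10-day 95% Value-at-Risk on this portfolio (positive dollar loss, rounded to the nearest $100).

$95,800

σ_p = √(0.7²·4.345² + 0.3²·2.48² + 2·0.83·0.7·0.3·4.345·2.48) = 3.682%.
σ_{10d} = 3.682% × √10 = 11.644%.
z(95%) = 1.645.
VaR = 1.645 × 11.644% = 19.154%; on $500,000 that is $95,770.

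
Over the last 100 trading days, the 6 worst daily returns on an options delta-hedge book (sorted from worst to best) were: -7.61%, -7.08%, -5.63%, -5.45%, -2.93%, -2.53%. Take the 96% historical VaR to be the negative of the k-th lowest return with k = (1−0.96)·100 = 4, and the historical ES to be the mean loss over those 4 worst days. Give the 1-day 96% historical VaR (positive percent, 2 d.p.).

k = 4; the 4th lowest return is -5.45%, so VaR = 5.45%.

5.45%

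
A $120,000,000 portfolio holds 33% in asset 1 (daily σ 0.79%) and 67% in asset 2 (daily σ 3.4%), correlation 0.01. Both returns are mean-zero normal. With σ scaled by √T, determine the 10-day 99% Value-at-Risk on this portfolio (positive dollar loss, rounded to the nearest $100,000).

σ_p = √(0.33²·0.79² + 0.67²·3.4² + 2·0.01·0.33·0.67·0.79·3.4) = 2.295%.
σ_{10d} = 2.295% × √10 = 7.257%.
z(99%) = 2.326.
VaR = 2.326 × 7.257% = 16.880%; on $120,000,000 that is $20,256,000.

$20,300,000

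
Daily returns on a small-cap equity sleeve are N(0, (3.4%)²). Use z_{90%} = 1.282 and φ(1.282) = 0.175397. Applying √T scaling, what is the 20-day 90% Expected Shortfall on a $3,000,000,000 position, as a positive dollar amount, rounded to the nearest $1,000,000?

$800,000,000

σ_{20d} = 3.4% × √20 = 15.205%.
ES multiplier = φ(z)/(1−α) = 0.175397/0.1 = 1.754.
ES = 15.205% × 1.754 = 26.670%; on $3,000,000,000: $800,100,000.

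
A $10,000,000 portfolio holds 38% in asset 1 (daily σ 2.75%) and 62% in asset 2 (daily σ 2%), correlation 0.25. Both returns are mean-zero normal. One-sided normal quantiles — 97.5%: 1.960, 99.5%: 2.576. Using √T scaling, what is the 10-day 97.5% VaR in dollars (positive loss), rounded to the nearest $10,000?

σ_p = √(0.38²·2.75² + 0.62²·2² + 2·0.25·0.38·0.62·2.75·2) = 1.810%.
σ_{10d} = 1.810% × √10 = 5.724%.
VaR = 1.960 × 5.724% = 11.219%; on $10,000,000 that is $1,121,900.

$1,120,000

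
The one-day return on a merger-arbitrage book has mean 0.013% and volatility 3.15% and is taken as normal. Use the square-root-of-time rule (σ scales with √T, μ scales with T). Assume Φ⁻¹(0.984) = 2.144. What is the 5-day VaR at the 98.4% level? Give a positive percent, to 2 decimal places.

15.04%

σ_{5d} = 3.15% × √5 = 7.044%; μ_{5d} = 5 × 0.013% = 0.065%.
VaR = −(0.065%) + 2.144 × 7.044% = 15.037%.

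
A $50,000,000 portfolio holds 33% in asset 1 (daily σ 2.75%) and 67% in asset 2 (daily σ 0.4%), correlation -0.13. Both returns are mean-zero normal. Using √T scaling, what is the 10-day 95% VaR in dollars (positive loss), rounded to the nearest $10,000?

σ_p = √(0.33²·2.75² + 0.67²·0.4² + 2·-0.13·0.33·0.67·2.75·0.4) = 0.912%.
σ_{10d} = 0.912% × √10 = 2.884%.
z(95%) = 1.645.
VaR = 1.645 × 2.884% = 4.744%; on $50,000,000 that is $2,372,000.

$2,370,000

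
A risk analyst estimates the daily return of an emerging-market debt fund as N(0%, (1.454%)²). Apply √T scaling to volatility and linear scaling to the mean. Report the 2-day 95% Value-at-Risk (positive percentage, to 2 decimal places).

3.38%

At 95%, z = 1.645.
σ_{2d} = 1.454% × √2 = 2.056%.
VaR = 1.645 × 2.056% = 3.382%.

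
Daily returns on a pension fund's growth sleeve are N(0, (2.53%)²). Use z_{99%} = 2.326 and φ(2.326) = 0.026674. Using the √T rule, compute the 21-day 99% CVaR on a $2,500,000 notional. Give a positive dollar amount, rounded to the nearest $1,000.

σ_{21d} = 2.53% × √21 = 11.594%.
ES multiplier = φ(z)/(1−α) = 0.026674/0.01 = 2.667.
ES = 11.594% × 2.667 = 30.921%; on $2,500,000: $773,025.

$773,000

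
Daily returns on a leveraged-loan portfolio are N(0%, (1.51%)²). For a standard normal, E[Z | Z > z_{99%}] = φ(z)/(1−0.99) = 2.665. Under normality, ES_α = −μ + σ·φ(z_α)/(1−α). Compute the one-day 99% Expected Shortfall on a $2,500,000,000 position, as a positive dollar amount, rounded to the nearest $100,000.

$100,600,000

ES = 1.51% × 2.665 = 4.024%.
On $2,500,000,000: 0.04024 × $2,500,000,000 = $100,600,000.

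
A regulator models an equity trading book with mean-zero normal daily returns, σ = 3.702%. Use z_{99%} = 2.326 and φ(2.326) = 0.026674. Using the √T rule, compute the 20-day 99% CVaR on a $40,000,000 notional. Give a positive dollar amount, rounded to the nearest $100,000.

$17,700,000

σ_{20d} = 3.702% × √20 = 16.556%.
ES multiplier = φ(z)/(1−α) = 0.026674/0.01 = 2.667.
ES = 16.556% × 2.667 = 44.155%; on $40,000,000: $17,662,000.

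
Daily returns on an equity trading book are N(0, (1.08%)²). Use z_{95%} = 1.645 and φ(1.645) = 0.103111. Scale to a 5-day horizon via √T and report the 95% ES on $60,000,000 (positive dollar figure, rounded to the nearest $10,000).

$2,990,000

σ_{5d} = 1.08% × √5 = 2.415%.
ES multiplier = φ(z)/(1−α) = 0.103111/0.05 = 2.062.
ES = 2.415% × 2.062 = 4.980%; on $60,000,000: $2,988,000.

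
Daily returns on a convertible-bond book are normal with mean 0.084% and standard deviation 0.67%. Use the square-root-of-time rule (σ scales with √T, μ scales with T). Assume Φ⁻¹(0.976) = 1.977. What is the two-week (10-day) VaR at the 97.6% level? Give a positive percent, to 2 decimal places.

3.35%

σ_{10d} = 0.67% × √10 = 2.119%; μ_{10d} = 10 × 0.084% = 0.840%.
VaR = −(0.840%) + 1.977 × 2.119% = 3.349%.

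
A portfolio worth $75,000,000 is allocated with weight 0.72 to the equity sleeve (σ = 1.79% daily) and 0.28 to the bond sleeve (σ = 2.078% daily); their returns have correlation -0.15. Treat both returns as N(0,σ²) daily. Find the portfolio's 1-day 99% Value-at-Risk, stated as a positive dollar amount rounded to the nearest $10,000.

σ_p² = 0.72²·1.79² + 0.28²·2.078² + 2·-0.15·0.72·0.28·1.79·2.078 = 1.7746 (%²).
σ_p = √1.7746 = 1.332%.
At 99%, z = 2.326.
VaR = 2.326 × 1.332% = 3.098%; on $75,000,000 that is $2,323,500.

$2,320,000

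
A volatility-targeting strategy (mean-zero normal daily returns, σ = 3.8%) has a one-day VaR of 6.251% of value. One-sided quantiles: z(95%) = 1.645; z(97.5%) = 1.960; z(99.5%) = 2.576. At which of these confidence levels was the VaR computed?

Implied z = VaR/σ = 6.251 / 3.8 = 1.645.
This matches z(95%) = 1.645.

95%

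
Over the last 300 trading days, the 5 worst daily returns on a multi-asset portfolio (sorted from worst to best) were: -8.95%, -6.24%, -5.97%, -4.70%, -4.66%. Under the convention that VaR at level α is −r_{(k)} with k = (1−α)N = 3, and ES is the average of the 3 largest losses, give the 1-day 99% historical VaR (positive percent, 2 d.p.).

k = 3; the 3rd lowest return is -5.97%, so VaR = 5.97%.

5.97%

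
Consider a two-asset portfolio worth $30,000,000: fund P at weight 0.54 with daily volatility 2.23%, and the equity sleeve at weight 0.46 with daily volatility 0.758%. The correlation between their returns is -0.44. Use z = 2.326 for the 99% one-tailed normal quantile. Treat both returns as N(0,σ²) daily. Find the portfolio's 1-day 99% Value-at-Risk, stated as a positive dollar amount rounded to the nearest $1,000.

$765,000

σ_p² = 0.54²·2.23² + 0.46²·0.758² + 2·-0.44·0.54·0.46·2.23·0.758 = 1.2022 (%²).
σ_p = √1.2022 = 1.096%.
VaR = 2.326 × 1.096% = 2.549%; on $30,000,000 that is $764,700.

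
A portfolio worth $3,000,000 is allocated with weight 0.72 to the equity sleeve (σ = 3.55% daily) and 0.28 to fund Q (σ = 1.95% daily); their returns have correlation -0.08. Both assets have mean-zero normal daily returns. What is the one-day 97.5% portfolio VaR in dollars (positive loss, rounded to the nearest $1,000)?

σ_p² = 0.72²·3.55² + 0.28²·1.95² + 2·-0.08·0.72·0.28·3.55·1.95 = 6.6080 (%²).
σ_p = √6.6080 = 2.571%.
At 97.5%, z = 1.960.
VaR = 1.960 × 2.571% = 5.039%; on $3,000,000 that is $151,170.

$151,000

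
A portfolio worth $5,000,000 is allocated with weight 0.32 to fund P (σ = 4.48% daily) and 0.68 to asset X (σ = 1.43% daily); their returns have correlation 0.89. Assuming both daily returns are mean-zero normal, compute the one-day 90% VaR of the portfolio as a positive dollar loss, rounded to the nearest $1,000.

$150,000

σ_p² = 0.32²·4.48² + 0.68²·1.43² + 2·0.89·0.32·0.68·4.48·1.43 = 5.4821 (%²).
σ_p = √5.4821 = 2.341%.
At 90%, z = 1.282.
VaR = 1.282 × 2.341% = 3.001%; on $5,000,000 that is $150,050.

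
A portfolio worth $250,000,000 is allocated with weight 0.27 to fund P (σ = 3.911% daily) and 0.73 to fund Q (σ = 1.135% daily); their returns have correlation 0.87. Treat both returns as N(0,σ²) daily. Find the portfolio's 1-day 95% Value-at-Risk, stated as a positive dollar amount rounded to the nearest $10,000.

σ_p² = 0.27²·3.911² + 0.73²·1.135² + 2·0.87·0.27·0.73·3.911·1.135 = 3.3239 (%²).
σ_p = √3.3239 = 1.823%.
At 95%, z = 1.645.
VaR = 1.645 × 1.823% = 2.999%; on $250,000,000 that is $7,497,500.

$7,500,000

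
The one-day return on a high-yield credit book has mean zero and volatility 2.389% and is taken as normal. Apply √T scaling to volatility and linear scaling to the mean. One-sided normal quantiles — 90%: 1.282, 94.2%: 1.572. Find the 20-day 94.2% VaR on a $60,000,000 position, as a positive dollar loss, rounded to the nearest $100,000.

σ_{20d} = 2.389% × √20 = 10.684%.
VaR = 1.572 × 10.684% = 16.795%.
On $60,000,000: 0.16795 × $60,000,000 = $10,077,000.

$10,100,000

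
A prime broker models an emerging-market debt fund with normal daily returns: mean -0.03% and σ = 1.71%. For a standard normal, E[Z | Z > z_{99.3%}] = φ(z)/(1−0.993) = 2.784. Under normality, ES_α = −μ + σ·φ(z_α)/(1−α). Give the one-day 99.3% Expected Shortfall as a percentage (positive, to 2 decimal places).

4.79%

ES = −(-0.03%) + 1.71% × 2.784 = 4.791%.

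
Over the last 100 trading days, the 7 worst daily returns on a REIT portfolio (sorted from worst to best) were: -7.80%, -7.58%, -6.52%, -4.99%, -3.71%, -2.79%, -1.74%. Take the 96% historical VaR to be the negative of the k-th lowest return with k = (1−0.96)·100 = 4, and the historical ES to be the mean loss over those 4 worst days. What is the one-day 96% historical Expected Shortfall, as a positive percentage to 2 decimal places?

6.72%

The 4 worst returns sum to -26.89%.
ES = −(-26.89%) / 4 = 6.7225% ≈ 6.72%.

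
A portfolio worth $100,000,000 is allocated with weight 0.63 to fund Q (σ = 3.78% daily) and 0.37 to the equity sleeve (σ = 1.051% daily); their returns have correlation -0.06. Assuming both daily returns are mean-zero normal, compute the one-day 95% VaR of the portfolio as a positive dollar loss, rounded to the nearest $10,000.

σ_p² = 0.63²·3.78² + 0.37²·1.051² + 2·-0.06·0.63·0.37·3.78·1.051 = 5.7112 (%²).
σ_p = √5.7112 = 2.390%.
At 95%, z = 1.645.
VaR = 1.645 × 2.390% = 3.932%; on $100,000,000 that is $3,932,000.

$3,930,000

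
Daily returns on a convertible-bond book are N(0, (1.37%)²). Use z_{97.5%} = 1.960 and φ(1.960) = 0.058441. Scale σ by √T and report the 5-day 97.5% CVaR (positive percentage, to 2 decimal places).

7.16%

σ_{5d} = 1.37% × √5 = 3.063%.
ES multiplier = φ(z)/(1−α) = 0.058441/0.025 = 2.338.
ES = 3.063% × 2.338 = 7.161%.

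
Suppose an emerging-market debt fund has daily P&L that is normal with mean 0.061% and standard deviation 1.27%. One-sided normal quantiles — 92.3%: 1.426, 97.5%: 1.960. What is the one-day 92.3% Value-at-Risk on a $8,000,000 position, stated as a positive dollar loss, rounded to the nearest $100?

VaR = −μ + z·σ = −(0.061%) + 1.426 × 1.27% = 1.750%.
On $8,000,000: 0.01750 × $8,000,000 = $140,000.

$140,000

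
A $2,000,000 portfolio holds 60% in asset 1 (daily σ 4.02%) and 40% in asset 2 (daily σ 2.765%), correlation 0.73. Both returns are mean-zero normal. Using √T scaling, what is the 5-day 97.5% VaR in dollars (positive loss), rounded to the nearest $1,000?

σ_p = √(0.6²·4.02² + 0.4²·2.765² + 2·0.73·0.6·0.4·4.02·2.765) = 3.307%.
σ_{5d} = 3.307% × √5 = 7.395%.
z(97.5%) = 1.960.
VaR = 1.960 × 7.395% = 14.494%; on $2,000,000 that is $289,880.

$290,000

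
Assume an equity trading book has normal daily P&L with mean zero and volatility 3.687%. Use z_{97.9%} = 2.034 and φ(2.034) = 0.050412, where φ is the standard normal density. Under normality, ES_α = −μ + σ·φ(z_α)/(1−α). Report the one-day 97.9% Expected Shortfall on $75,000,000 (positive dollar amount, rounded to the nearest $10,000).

$6,640,000

Tail multiplier: φ(z)/(1−α) = 0.050412 / 0.021 = 2.401.
ES = 3.687% × 2.401 = 8.852%.
On $75,000,000: 0.08852 × $75,000,000 = $6,639,000.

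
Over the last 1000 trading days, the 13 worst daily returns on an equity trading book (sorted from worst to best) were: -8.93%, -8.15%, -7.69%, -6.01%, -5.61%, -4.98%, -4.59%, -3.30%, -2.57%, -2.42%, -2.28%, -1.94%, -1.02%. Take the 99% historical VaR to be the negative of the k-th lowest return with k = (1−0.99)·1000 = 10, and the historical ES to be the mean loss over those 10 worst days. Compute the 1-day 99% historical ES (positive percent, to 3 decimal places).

The 10 worst returns sum to -54.25%.
ES = −(-54.25%) / 10 = 5.425%.

5.425%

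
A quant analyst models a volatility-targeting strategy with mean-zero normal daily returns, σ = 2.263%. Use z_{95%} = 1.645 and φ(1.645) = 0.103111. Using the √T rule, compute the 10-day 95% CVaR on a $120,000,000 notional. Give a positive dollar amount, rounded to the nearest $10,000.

$17,710,000

σ_{10d} = 2.263% × √10 = 7.156%.
ES multiplier = φ(z)/(1−α) = 0.103111/0.05 = 2.062.
ES = 7.156% × 2.062 = 14.756%; on $120,000,000: $17,707,200.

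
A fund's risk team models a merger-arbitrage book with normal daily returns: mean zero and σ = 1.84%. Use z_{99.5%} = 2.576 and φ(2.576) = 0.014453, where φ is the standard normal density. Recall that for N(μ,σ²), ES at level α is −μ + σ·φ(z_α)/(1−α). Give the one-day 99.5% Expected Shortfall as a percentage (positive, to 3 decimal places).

Tail multiplier: φ(z)/(1−α) = 0.014453 / 0.005 = 2.891.
ES = 1.84% × 2.891 = 5.319%.

5.319%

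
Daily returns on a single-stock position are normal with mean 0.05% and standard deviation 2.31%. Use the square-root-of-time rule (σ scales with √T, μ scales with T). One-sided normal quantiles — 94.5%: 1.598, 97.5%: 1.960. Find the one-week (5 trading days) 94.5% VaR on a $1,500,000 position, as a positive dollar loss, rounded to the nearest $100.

$120,100

σ_{5d} = 2.31% × √5 = 5.165%; μ_{5d} = 5 × 0.05% = 0.250%.
VaR = −(0.250%) + 1.598 × 5.165% = 8.004%.
On $1,500,000: 0.08004 × $1,500,000 = $120,060.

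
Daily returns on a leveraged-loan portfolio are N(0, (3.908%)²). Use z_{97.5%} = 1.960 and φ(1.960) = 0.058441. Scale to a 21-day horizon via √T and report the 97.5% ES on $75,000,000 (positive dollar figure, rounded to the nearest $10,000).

$31,400,000

σ_{21d} = 3.908% × √21 = 17.909%.
ES multiplier = φ(z)/(1−α) = 0.058441/0.025 = 2.338.
ES = 17.909% × 2.338 = 41.871%; on $75,000,000: $31,403,250.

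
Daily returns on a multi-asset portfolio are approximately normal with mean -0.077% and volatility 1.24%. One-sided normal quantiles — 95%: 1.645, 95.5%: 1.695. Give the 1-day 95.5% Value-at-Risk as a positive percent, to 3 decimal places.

VaR = −μ + z·σ = −(-0.077%) + 1.695 × 1.24% = 2.179%.

2.179%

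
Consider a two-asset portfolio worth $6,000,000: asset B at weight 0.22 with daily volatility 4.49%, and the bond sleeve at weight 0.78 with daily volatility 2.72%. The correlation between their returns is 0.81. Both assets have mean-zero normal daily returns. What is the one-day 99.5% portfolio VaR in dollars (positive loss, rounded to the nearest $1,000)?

$460,000

σ_p² = 0.22²·4.49² + 0.78²·2.72² + 2·0.81·0.22·0.78·4.49·2.72 = 8.8720 (%²).
σ_p = √8.8720 = 2.979%.
At 99.5%, z = 2.576.
VaR = 2.576 × 2.979% = 7.674%; on $6,000,000 that is $460,440.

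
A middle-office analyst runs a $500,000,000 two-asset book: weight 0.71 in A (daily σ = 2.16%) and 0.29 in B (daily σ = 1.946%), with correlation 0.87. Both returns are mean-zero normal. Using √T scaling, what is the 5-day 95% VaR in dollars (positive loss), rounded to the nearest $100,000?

$37,600,000

σ_p = √(0.71²·2.16² + 0.29²·1.946² + 2·0.87·0.71·0.29·2.16·1.946) = 2.044%.
σ_{5d} = 2.044% × √5 = 4.571%.
z(95%) = 1.645.
VaR = 1.645 × 4.571% = 7.519%; on $500,000,000 that is $37,595,000.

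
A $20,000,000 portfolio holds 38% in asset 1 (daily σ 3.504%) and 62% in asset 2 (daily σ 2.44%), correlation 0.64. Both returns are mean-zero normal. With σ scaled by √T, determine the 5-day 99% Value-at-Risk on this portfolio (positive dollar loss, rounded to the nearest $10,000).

$2,680,000

σ_p = √(0.38²·3.504² + 0.62²·2.44² + 2·0.64·0.38·0.62·3.504·2.44) = 2.577%.
σ_{5d} = 2.577% × √5 = 5.762%.
z(99%) = 2.326.
VaR = 2.326 × 5.762% = 13.402%; on $20,000,000 that is $2,680,400.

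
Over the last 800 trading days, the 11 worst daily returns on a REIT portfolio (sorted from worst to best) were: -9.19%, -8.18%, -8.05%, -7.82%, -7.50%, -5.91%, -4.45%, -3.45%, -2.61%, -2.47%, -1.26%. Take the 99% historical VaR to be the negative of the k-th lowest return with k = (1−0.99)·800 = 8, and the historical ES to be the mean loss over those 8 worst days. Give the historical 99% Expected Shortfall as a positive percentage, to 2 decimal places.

6.82%

The 8 worst returns sum to -54.55%.
ES = −(-54.55%) / 8 = 6.81875% ≈ 6.82%.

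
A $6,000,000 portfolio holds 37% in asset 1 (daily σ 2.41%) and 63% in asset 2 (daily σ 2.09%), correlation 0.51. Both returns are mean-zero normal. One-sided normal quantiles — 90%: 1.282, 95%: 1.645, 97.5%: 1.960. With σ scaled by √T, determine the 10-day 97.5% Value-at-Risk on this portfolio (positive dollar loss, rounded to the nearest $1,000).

$718,000

σ_p = √(0.37²·2.41² + 0.63²·2.09² + 2·0.51·0.37·0.63·2.41·2.09) = 1.930%.
σ_{10d} = 1.930% × √10 = 6.103%.
VaR = 1.960 × 6.103% = 11.962%; on $6,000,000 that is $717,720.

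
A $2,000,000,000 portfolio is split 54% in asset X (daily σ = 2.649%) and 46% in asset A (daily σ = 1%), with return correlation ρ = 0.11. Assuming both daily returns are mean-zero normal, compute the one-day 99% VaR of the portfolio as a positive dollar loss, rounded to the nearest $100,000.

$72,100,000

σ_p² = 0.54²·2.649² + 0.46²·1² + 2·0.11·0.54·0.46·2.649·1 = 2.4026 (%²).
σ_p = √2.4026 = 1.550%.
At 99%, z = 2.326.
VaR = 2.326 × 1.550% = 3.605%; on $2,000,000,000 that is $72,100,000.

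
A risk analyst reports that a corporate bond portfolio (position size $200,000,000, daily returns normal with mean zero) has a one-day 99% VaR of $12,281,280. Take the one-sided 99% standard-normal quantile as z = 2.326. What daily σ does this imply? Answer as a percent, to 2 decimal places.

VaR as a fraction: $12,281,280 / $200,000,000 = 6.141%.
σ = VaR / z = 6.141% / 2.326 = 2.640%.

2.64%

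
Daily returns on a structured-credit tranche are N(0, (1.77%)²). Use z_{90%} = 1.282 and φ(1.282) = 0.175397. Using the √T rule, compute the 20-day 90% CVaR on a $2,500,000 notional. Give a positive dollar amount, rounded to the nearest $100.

σ_{20d} = 1.77% × √20 = 7.916%.
ES multiplier = φ(z)/(1−α) = 0.175397/0.1 = 1.754.
ES = 7.916% × 1.754 = 13.885%; on $2,500,000: $347,125.

$347,100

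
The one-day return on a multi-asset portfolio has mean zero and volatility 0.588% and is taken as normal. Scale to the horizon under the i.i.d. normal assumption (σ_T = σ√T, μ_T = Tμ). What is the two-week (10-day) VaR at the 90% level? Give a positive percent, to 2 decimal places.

At 90%, z = 1.282.
σ_{10d} = 0.588% × √10 = 1.859%.
VaR = 1.282 × 1.859% = 2.383%.

2.38%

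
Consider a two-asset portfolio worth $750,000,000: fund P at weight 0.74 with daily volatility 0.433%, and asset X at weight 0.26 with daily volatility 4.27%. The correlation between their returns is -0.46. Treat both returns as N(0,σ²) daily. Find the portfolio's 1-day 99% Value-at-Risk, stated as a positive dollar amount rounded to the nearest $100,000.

$17,500,000

σ_p² = 0.74²·0.433² + 0.26²·4.27² + 2·-0.46·0.74·0.26·0.433·4.27 = 1.0079 (%²).
σ_p = √1.0079 = 1.004%.
At 99%, z = 2.326.
VaR = 2.326 × 1.004% = 2.335%; on $750,000,000 that is $17,512,500.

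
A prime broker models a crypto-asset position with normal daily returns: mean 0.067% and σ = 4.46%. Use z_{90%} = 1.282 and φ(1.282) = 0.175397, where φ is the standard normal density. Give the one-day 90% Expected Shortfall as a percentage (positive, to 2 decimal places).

Tail multiplier: φ(z)/(1−α) = 0.175397 / 0.1 = 1.754.
ES = −(0.067%) + 4.46% × 1.754 = 7.756%.

7.76%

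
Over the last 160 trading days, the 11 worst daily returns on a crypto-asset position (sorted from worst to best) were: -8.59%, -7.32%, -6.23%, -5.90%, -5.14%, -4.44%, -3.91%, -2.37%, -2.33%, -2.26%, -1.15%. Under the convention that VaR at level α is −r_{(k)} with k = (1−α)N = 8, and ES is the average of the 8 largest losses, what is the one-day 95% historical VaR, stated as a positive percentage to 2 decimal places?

2.37%

k = 8; the 8th lowest return is -2.37%, so VaR = 2.37%.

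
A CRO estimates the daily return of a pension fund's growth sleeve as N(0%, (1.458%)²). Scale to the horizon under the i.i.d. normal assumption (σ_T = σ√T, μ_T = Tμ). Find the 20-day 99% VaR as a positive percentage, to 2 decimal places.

At 99%, z = 2.326.
σ_{20d} = 1.458% × √20 = 6.520%.
VaR = 2.326 × 6.520% = 15.166%.

15.17%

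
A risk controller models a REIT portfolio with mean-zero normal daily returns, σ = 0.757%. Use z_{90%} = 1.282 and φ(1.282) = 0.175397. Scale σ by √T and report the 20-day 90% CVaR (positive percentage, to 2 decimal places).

σ_{20d} = 0.757% × √20 = 3.385%.
ES multiplier = φ(z)/(1−α) = 0.175397/0.1 = 1.754.
ES = 3.385% × 1.754 = 5.937%.

5.94%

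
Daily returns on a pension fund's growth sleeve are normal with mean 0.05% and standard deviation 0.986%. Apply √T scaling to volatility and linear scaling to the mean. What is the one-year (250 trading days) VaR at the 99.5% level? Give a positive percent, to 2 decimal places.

At 99.5%, z = 2.576.
σ_{250d} = 0.986% × √250 = 15.590%; μ_{250d} = 250 × 0.05% = 12.500%.
VaR = −(12.500%) + 2.576 × 15.590% = 27.660%.

27.66%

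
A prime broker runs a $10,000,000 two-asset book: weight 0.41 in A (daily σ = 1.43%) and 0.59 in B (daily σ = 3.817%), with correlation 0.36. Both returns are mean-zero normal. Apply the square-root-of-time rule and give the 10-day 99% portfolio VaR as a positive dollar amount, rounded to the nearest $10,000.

σ_p = √(0.41²·1.43² + 0.59²·3.817² + 2·0.36·0.41·0.59·1.43·3.817) = 2.523%.
σ_{10d} = 2.523% × √10 = 7.978%.
z(99%) = 2.326.
VaR = 2.326 × 7.978% = 18.557%; on $10,000,000 that is $1,855,700.

$1,860,000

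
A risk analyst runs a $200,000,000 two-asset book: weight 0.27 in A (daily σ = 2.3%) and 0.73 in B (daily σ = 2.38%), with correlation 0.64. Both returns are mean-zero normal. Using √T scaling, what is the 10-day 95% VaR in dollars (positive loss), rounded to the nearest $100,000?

$22,800,000

σ_p = √(0.27²·2.3² + 0.73²·2.38² + 2·0.64·0.27·0.73·2.3·2.38) = 2.188%.
σ_{10d} = 2.188% × √10 = 6.919%.
z(95%) = 1.645.
VaR = 1.645 × 6.919% = 11.382%; on $200,000,000 that is $22,764,000.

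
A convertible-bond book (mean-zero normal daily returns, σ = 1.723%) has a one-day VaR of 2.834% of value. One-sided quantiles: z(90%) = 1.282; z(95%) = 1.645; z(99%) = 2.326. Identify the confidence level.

95%

Implied z = VaR/σ = 2.834 / 1.723 = 1.645.
This matches z(95%) = 1.645.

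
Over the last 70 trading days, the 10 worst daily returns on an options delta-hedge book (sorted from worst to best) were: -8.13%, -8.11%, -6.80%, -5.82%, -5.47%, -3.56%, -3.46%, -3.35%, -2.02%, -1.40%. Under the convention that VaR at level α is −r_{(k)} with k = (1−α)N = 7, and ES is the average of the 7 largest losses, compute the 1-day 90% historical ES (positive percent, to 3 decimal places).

5.907%

The 7 worst returns sum to -41.35%.
ES = −(-41.35%) / 7 = 5.9071…% ≈ 5.907%.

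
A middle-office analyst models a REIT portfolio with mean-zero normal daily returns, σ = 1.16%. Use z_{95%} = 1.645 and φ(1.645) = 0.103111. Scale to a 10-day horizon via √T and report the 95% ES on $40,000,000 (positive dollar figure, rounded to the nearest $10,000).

σ_{10d} = 1.16% × √10 = 3.668%.
ES multiplier = φ(z)/(1−α) = 0.103111/0.05 = 2.062.
ES = 3.668% × 2.062 = 7.563%; on $40,000,000: $3,025,200.

$3,030,000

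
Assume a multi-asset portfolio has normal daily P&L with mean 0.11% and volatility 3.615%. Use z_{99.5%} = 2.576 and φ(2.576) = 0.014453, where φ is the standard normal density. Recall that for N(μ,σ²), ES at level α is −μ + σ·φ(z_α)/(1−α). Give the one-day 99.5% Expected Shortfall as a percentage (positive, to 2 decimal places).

10.34%

Tail multiplier: φ(z)/(1−α) = 0.014453 / 0.005 = 2.891.
ES = −(0.11%) + 3.615% × 2.891 = 10.341%.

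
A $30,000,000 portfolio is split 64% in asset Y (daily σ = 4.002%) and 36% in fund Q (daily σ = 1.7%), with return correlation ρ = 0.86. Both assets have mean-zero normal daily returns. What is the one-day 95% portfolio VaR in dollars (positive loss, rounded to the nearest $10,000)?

$1,530,000

σ_p² = 0.64²·4.002² + 0.36²·1.7² + 2·0.86·0.64·0.36·4.002·1.7 = 9.6308 (%²).
σ_p = √9.6308 = 3.103%.
At 95%, z = 1.645.
VaR = 1.645 × 3.103% = 5.104%; on $30,000,000 that is $1,531,200.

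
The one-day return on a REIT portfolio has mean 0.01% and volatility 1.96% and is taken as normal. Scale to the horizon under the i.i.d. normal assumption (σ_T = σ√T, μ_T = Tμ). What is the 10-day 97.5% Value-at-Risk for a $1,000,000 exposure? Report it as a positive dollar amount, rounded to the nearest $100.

$120,500

At 97.5%, z = 1.960.
σ_{10d} = 1.96% × √10 = 6.198%; μ_{10d} = 10 × 0.01% = 0.100%.
VaR = −(0.100%) + 1.960 × 6.198% = 12.048%.
On $1,000,000: 0.12048 × $1,000,000 = $120,480.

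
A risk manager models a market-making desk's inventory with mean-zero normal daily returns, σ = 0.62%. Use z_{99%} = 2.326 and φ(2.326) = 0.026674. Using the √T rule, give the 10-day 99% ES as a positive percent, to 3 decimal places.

σ_{10d} = 0.62% × √10 = 1.961%.
ES multiplier = φ(z)/(1−α) = 0.026674/0.01 = 2.667.
ES = 1.961% × 2.667 = 5.230%.

5.230%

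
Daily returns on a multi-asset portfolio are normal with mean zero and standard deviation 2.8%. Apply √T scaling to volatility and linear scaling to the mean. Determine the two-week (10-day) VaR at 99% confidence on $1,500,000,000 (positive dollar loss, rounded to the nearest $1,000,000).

At 99%, z = 2.326.
σ_{10d} = 2.8% × √10 = 8.854%.
VaR = 2.326 × 8.854% = 20.594%.
On $1,500,000,000: 0.20594 × $1,500,000,000 = $308,910,000.

$309,000,000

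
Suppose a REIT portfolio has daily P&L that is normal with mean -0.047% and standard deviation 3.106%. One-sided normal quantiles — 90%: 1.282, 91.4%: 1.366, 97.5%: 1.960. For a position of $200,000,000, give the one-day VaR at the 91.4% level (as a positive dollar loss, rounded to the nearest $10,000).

VaR = −μ + z·σ = −(-0.047%) + 1.366 × 3.106% = 4.290%.
On $200,000,000: 0.04290 × $200,000,000 = $8,580,000.

$8,580,000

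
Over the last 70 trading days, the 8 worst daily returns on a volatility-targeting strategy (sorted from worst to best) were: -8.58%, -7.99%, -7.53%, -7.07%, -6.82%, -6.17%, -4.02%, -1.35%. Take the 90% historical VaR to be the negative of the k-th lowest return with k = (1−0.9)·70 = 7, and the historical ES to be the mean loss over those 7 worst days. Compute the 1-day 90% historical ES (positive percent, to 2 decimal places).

The 7 worst returns sum to -48.18%.
ES = −(-48.18%) / 7 = 6.8828…% ≈ 6.88%.

6.88%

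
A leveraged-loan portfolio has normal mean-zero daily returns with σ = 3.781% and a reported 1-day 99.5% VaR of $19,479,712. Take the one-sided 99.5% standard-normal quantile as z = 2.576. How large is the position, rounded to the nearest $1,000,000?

$200,000,000

VaR as a fraction of value: z·σ = 2.576 × 3.781% = 9.73986%.
Position = $19,479,712 / 0.0973986 = $200,000,000.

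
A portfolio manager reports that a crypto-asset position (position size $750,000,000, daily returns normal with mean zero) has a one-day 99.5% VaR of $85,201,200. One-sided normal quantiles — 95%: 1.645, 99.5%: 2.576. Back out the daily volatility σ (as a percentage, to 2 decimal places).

4.41%

VaR as a fraction: $85,201,200 / $750,000,000 = 11.360%.
σ = VaR / z = 11.360% / 2.576 = 4.410%.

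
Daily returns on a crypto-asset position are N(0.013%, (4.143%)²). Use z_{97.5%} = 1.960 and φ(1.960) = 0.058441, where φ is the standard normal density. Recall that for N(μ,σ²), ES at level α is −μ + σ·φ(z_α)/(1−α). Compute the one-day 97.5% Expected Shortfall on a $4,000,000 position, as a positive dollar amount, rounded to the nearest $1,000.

$387,000

Tail multiplier: φ(z)/(1−α) = 0.058441 / 0.025 = 2.338.
ES = −(0.013%) + 4.143% × 2.338 = 9.673%.
On $4,000,000: 0.09673 × $4,000,000 = $386,920.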